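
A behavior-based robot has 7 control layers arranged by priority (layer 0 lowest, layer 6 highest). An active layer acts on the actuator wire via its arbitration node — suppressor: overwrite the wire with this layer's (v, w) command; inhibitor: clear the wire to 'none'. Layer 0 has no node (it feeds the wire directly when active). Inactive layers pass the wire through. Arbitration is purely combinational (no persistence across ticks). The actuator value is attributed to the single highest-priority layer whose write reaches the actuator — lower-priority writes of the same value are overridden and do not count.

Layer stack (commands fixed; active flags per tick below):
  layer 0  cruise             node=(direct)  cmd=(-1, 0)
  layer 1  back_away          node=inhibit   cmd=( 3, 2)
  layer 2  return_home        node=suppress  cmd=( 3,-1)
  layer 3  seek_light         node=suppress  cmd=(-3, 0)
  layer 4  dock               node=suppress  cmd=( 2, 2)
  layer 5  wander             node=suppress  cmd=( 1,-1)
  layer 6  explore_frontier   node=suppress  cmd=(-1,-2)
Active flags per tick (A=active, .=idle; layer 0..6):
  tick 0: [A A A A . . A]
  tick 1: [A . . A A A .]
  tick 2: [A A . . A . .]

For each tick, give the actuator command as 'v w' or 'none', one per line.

tick 0:
  L0 cruise: active, feeds wire = (-1, 0)
  L1 back_away: active, inhibitor → wire = none
  L2 return_home: active, suppressor → wire = (3, -1)
  L3 seek_light: active, suppressor → wire = (-3, 0)
  L4 dock: idle → wire stays (-3, 0)
  L5 wander: idle → wire stays (-3, 0)
  L6 explore_frontier: active, suppressor → wire = (-1, -2)
  actuator = (-1, -2)
tick 1:
  L0 cruise: active, feeds wire = (-1, 0)
  L1 back_away: idle → wire stays (-1, 0)
  L2 return_home: idle → wire stays (-1, 0)
  L3 seek_light: active, suppressor → wire = (-3, 0)
  L4 dock: active, suppressor → wire = (2, 2)
  L5 wander: active, suppressor → wire = (1, -1)
  L6 explore_frontier: idle → wire stays (1, -1)
  actuator = (1, -1)
tick 2:
  L0 cruise: active, feeds wire = (-1, 0)
  L1 back_away: active, inhibitor → wire = none
  L2 return_home: idle → wire stays none
  L3 seek_light: idle → wire stays none
  L4 dock: active, suppressor → wire = (2, 2)
  L5 wander: idle → wire stays (2, 2)
  L6 explore_frontier: idle → wire stays (2, 2)
  actuator = (2, 2)

-1 -2
1 -1
2 2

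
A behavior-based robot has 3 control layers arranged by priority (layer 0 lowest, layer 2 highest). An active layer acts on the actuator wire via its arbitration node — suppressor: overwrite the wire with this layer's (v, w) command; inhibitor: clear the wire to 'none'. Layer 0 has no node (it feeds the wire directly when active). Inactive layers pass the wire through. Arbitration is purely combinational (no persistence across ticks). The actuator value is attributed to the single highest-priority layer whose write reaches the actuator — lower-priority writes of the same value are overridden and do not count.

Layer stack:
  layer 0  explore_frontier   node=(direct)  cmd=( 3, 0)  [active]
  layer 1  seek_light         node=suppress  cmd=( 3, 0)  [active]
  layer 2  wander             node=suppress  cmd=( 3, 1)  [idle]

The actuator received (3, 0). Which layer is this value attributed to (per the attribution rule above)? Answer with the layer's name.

seek_light

[0] explore_frontier on; wire := (3, 0)
[1] seek_light on (suppress); wire := (3, 0)
[2] wander off; pass (3, 0)
output (3, 0)
last writer: layer 1 = seek_light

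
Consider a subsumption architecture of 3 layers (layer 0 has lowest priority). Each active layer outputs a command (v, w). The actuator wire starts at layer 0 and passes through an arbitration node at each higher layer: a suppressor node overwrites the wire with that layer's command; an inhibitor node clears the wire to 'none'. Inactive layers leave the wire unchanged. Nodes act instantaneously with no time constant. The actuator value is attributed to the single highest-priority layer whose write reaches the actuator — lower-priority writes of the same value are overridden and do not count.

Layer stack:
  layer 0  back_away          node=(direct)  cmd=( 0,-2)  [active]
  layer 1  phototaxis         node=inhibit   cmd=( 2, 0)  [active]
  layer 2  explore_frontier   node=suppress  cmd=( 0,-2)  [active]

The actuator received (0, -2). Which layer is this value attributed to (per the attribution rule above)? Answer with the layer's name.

layer 0 (back_away) active — direct: (0, -2)
layer 1 (phototaxis) active — inhibits: none
layer 2 (explore_frontier) active — suppresses: (0, -2)
→ actuator (0, -2)
last writer: layer 2 = explore_frontier

explore_frontier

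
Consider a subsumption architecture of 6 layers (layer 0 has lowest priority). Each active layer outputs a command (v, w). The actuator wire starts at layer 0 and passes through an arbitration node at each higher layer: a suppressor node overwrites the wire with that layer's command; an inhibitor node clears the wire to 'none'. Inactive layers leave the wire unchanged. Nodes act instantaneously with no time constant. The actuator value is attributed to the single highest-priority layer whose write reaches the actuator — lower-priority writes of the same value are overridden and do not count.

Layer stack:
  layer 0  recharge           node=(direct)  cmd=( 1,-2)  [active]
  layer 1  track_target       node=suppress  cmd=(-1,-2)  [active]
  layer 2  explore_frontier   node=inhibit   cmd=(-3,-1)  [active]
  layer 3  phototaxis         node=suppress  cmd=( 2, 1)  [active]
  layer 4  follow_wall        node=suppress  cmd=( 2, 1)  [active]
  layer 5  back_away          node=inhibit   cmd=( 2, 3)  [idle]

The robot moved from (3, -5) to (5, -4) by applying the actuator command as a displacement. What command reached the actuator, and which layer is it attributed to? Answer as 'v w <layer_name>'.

2 1 follow_wall

displacement = (5, -4) − (3, -5) = (2, 1)
layer 0 (recharge) active — direct: (1, -2)
layer 1 (track_target) active — suppresses: (-1, -2)
layer 2 (explore_frontier) active — inhibits: none
layer 3 (phototaxis) active — suppresses: (2, 1)
layer 4 (follow_wall) active — suppresses: (2, 1)
layer 5 (back_away) idle — unchanged: (2, 1)
→ actuator (2, 1) — from layer 4 (follow_wall)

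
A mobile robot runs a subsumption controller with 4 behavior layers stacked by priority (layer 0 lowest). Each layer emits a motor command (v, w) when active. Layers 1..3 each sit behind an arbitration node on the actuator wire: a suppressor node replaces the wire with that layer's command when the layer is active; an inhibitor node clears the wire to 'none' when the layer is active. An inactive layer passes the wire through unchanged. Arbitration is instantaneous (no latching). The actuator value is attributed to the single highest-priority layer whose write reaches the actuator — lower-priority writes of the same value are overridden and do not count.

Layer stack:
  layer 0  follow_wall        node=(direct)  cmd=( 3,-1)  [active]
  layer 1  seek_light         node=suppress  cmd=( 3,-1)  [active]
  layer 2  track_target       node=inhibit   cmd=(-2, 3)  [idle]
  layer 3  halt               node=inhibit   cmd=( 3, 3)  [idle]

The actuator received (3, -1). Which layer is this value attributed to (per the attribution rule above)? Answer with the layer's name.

[0] follow_wall on; wire := (3, -1)
[1] seek_light on (suppress); wire := (3, -1)
[2] track_target off; pass (3, -1)
[3] halt off; pass (3, -1)
output (3, -1)
last writer: layer 1 = seek_light

seek_light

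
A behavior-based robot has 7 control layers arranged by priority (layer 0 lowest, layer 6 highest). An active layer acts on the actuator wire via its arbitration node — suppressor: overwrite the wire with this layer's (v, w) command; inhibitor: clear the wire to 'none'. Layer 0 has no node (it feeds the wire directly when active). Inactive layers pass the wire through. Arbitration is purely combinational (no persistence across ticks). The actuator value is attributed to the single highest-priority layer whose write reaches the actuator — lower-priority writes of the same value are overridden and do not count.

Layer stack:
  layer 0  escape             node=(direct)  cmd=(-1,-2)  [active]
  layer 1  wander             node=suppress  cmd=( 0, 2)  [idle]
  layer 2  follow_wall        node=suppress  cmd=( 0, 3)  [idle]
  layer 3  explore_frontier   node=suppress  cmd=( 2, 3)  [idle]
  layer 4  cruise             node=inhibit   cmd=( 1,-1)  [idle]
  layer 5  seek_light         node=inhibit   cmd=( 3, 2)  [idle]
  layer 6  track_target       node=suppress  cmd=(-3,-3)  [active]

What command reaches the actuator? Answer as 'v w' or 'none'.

[0] escape on; wire := (-1, -2)
[1] wander off; pass (-1, -2)
[2] follow_wall off; pass (-1, -2)
[3] explore_frontier off; pass (-1, -2)
[4] cruise off; pass (-1, -2)
[5] seek_light off; pass (-1, -2)
[6] track_target on (suppress); wire := (-3, -3)
output (-3, -3)

-3 -3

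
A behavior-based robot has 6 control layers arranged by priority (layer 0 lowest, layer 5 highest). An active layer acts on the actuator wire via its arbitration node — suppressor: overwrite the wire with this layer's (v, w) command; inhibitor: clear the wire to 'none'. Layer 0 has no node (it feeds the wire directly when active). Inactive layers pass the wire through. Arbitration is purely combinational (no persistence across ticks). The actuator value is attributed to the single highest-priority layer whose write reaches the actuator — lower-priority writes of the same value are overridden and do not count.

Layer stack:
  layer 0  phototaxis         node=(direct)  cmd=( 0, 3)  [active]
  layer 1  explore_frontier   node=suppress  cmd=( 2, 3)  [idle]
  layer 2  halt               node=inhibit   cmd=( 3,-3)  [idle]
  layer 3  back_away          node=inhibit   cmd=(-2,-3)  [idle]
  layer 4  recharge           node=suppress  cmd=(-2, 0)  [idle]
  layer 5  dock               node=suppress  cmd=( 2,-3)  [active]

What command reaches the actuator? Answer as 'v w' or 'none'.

layer 0 (phototaxis) active — direct: (0, 3)
layer 1 (explore_frontier) idle — unchanged: (0, 3)
layer 2 (halt) idle — unchanged: (0, 3)
layer 3 (back_away) idle — unchanged: (0, 3)
layer 4 (recharge) idle — unchanged: (0, 3)
layer 5 (dock) active — suppresses: (2, -3)
→ actuator (2, -3)

2 -3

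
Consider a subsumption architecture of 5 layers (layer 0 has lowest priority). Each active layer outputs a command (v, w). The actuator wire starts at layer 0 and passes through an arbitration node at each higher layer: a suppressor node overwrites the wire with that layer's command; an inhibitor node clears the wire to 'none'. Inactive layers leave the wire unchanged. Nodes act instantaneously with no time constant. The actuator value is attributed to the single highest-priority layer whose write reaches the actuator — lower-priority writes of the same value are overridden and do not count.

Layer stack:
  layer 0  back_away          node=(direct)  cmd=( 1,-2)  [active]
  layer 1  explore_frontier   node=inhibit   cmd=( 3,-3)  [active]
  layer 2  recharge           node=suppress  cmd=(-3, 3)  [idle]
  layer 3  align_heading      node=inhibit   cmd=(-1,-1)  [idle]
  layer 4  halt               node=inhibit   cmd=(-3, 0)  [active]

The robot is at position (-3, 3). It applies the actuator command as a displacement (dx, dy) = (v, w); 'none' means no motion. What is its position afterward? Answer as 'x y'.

-3 3

[0] back_away on; wire := (1, -2)
[1] explore_frontier on (inhibit); wire := none
[2] recharge off; pass none
[3] align_heading off; pass none
[4] halt on (inhibit); wire := none
output none
position: (-3, 3) + none = (-3, 3)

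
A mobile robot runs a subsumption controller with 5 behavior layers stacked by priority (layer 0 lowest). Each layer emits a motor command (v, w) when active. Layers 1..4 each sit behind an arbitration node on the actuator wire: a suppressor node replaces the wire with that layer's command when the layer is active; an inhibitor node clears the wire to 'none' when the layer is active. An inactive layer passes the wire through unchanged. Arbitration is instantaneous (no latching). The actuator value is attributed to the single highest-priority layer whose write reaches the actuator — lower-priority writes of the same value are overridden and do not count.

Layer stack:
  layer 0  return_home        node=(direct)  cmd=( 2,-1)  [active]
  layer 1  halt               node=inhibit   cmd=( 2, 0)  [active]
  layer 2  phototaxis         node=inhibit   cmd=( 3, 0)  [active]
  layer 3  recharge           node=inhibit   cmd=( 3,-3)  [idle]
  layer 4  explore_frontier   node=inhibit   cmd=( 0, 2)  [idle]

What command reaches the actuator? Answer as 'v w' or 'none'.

none

layer 0 (return_home) active — direct: (2, -1)
layer 1 (halt) active — inhibits: none
layer 2 (phototaxis) active — inhibits: none
layer 3 (recharge) idle — unchanged: none
layer 4 (explore_frontier) idle — unchanged: none
→ actuator none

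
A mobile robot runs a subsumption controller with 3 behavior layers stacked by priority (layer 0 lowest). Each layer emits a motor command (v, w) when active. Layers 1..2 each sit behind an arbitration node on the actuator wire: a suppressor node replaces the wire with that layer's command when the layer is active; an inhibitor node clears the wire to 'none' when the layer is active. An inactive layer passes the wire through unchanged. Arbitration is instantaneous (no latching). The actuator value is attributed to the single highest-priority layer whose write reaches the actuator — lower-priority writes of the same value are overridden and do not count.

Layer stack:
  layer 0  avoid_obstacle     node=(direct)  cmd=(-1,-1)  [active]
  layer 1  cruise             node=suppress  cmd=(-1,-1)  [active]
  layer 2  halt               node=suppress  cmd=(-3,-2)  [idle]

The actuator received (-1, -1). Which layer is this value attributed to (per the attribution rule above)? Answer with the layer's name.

L0 avoid_obstacle: active, feeds wire = (-1, -1)
L1 cruise: active, suppressor → wire = (-1, -1)
L2 halt: idle → wire stays (-1, -1)
actuator = (-1, -1)
last writer: layer 1 = cruise

cruise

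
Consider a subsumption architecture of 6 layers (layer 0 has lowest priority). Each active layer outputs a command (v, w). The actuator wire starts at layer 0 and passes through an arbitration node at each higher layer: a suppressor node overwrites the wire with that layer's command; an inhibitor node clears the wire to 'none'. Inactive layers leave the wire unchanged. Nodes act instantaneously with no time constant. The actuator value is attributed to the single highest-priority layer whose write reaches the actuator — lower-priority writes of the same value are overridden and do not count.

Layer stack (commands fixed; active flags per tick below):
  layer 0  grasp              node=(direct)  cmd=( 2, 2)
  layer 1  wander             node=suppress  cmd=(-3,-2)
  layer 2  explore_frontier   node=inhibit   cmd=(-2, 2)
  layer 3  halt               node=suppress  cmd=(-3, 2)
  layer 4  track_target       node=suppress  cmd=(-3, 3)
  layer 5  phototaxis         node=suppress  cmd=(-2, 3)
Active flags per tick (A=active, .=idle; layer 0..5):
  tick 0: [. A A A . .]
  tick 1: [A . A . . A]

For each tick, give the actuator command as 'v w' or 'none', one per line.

tick 0:
  L0 grasp: idle → wire = none
  L1 wander: active, suppressor → wire = (-3, -2)
  L2 explore_frontier: active, inhibitor → wire = none
  L3 halt: active, suppressor → wire = (-3, 2)
  L4 track_target: idle → wire stays (-3, 2)
  L5 phototaxis: idle → wire stays (-3, 2)
  actuator = (-3, 2)
tick 1:
  L0 grasp: active, feeds wire = (2, 2)
  L1 wander: idle → wire stays (2, 2)
  L2 explore_frontier: active, inhibitor → wire = none
  L3 halt: idle → wire stays none
  L4 track_target: idle → wire stays none
  L5 phototaxis: active, suppressor → wire = (-2, 3)
  actuator = (-2, 3)

-3 2
-2 3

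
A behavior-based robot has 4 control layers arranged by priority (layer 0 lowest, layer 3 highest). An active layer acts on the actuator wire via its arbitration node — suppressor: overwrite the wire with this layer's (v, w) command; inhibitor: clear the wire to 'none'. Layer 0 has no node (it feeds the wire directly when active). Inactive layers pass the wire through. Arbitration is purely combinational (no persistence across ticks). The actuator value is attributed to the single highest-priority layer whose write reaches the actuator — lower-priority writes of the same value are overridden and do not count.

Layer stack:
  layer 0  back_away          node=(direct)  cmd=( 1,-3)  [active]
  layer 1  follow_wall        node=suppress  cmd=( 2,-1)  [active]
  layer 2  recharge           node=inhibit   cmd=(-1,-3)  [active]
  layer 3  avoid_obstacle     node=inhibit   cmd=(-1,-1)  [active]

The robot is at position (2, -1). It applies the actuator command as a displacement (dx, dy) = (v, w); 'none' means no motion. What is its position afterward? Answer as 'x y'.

2 -1

[0] back_away on; wire := (1, -3)
[1] follow_wall on (suppress); wire := (2, -1)
[2] recharge on (inhibit); wire := none
[3] avoid_obstacle on (inhibit); wire := none
output none
position: (2, -1) + none = (2, -1)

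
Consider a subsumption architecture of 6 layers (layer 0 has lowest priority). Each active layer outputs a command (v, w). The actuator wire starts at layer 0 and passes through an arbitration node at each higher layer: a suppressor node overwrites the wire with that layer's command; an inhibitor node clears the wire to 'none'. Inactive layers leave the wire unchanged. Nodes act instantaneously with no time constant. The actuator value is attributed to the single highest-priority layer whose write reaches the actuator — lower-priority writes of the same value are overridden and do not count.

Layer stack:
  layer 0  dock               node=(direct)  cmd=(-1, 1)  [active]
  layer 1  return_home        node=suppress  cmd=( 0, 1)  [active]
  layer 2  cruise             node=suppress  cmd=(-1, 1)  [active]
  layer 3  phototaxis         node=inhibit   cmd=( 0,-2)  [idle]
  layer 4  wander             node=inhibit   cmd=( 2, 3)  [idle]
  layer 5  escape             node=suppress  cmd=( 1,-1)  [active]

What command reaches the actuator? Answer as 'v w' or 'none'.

[0] dock on; wire := (-1, 1)
[1] return_home on (suppress); wire := (0, 1)
[2] cruise on (suppress); wire := (-1, 1)
[3] phototaxis off; pass (-1, 1)
[4] wander off; pass (-1, 1)
[5] escape on (suppress); wire := (1, -1)
output (1, -1)

1 -1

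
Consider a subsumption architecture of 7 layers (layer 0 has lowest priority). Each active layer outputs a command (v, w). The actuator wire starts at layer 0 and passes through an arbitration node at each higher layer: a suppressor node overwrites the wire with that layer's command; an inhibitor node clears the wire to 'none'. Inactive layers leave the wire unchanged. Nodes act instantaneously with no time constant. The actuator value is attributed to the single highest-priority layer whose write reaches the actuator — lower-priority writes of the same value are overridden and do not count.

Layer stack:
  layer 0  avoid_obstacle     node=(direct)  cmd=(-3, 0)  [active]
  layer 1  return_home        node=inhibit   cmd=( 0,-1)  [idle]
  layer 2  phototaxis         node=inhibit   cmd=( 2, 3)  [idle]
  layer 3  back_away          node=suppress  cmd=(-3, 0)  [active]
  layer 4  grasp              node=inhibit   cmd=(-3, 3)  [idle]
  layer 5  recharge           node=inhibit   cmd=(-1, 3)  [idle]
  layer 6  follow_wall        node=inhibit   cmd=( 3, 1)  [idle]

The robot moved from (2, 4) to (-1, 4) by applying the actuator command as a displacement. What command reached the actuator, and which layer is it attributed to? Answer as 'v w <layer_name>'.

displacement = (-1, 4) − (2, 4) = (-3, 0)
[0] avoid_obstacle on; wire := (-3, 0)
[1] return_home off; pass (-3, 0)
[2] phototaxis off; pass (-3, 0)
[3] back_away on (suppress); wire := (-3, 0)
[4] grasp off; pass (-3, 0)
[5] recharge off; pass (-3, 0)
[6] follow_wall off; pass (-3, 0)
output (-3, 0) — from layer 3 (back_away)

-3 0 back_away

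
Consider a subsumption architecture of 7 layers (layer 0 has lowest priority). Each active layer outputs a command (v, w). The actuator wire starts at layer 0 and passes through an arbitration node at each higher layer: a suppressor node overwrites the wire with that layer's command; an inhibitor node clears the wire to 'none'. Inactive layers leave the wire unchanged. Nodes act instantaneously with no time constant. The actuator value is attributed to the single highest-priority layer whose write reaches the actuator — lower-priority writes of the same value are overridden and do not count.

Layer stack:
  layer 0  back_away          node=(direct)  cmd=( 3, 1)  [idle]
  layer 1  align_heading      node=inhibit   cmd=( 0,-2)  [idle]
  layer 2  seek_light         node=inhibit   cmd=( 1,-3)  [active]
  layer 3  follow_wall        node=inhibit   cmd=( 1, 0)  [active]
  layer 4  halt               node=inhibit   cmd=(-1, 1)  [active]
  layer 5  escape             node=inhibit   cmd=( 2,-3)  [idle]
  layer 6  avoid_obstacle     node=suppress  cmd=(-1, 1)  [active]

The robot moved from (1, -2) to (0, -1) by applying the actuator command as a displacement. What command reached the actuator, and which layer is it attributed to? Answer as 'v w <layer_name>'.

displacement = (0, -1) − (1, -2) = (-1, 1)
[0] back_away off; wire := none
[1] align_heading off; pass none
[2] seek_light on (inhibit); wire := none
[3] follow_wall on (inhibit); wire := none
[4] halt on (inhibit); wire := none
[5] escape off; pass none
[6] avoid_obstacle on (suppress); wire := (-1, 1)
output (-1, 1) — from layer 6 (avoid_obstacle)

-1 1 avoid_obstacle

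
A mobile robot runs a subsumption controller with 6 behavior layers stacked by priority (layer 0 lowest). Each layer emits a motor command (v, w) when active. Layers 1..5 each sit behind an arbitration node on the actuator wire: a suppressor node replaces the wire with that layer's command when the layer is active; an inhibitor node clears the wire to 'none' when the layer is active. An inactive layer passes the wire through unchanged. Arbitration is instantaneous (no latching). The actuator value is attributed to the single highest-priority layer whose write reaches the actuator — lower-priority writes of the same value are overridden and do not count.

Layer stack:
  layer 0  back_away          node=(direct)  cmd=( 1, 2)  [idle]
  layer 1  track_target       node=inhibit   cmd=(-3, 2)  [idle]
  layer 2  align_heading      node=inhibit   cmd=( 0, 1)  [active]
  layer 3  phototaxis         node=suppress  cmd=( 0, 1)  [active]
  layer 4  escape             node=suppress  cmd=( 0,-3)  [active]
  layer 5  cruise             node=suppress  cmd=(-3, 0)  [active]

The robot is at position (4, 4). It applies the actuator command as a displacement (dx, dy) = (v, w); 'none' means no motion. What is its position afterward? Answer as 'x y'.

1 4

[0] back_away off; wire := none
[1] track_target off; pass none
[2] align_heading on (inhibit); wire := none
[3] phototaxis on (suppress); wire := (0, 1)
[4] escape on (suppress); wire := (0, -3)
[5] cruise on (suppress); wire := (-3, 0)
output (-3, 0)
position: (4, 4) + (-3, 0) = (1, 4)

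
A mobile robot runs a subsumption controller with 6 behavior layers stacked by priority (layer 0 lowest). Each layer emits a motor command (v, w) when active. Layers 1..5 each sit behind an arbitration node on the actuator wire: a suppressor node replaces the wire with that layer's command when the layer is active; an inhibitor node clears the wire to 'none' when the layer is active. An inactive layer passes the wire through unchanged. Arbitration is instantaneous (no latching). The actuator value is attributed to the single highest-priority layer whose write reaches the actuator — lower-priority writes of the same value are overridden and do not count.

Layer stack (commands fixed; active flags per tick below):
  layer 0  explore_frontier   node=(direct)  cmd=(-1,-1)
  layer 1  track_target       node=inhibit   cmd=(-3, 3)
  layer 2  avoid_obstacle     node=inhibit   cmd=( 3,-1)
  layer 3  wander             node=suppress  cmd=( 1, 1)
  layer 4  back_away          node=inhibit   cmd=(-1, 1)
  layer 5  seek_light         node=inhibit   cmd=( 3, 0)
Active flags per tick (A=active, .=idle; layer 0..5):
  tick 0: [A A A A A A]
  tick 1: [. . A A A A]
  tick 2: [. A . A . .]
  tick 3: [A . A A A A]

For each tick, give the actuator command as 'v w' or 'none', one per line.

none
none
1 1
none

tick 0:
  L0 explore_frontier: active, feeds wire = (-1, -1)
  L1 track_target: active, inhibitor → wire = none
  L2 avoid_obstacle: active, inhibitor → wire = none
  L3 wander: active, suppressor → wire = (1, 1)
  L4 back_away: active, inhibitor → wire = none
  L5 seek_light: active, inhibitor → wire = none
  actuator = none
tick 1:
  L0 explore_frontier: idle → wire = none
  L1 track_target: idle → wire stays none
  L2 avoid_obstacle: active, inhibitor → wire = none
  L3 wander: active, suppressor → wire = (1, 1)
  L4 back_away: active, inhibitor → wire = none
  L5 seek_light: active, inhibitor → wire = none
  actuator = none
tick 2:
  L0 explore_frontier: idle → wire = none
  L1 track_target: active, inhibitor → wire = none
  L2 avoid_obstacle: idle → wire stays none
  L3 wander: active, suppressor → wire = (1, 1)
  L4 back_away: idle → wire stays (1, 1)
  L5 seek_light: idle → wire stays (1, 1)
  actuator = (1, 1)
tick 3:
  L0 explore_frontier: active, feeds wire = (-1, -1)
  L1 track_target: idle → wire stays (-1, -1)
  L2 avoid_obstacle: active, inhibitor → wire = none
  L3 wander: active, suppressor → wire = (1, 1)
  L4 back_away: active, inhibitor → wire = none
  L5 seek_light: active, inhibitor → wire = none
  actuator = none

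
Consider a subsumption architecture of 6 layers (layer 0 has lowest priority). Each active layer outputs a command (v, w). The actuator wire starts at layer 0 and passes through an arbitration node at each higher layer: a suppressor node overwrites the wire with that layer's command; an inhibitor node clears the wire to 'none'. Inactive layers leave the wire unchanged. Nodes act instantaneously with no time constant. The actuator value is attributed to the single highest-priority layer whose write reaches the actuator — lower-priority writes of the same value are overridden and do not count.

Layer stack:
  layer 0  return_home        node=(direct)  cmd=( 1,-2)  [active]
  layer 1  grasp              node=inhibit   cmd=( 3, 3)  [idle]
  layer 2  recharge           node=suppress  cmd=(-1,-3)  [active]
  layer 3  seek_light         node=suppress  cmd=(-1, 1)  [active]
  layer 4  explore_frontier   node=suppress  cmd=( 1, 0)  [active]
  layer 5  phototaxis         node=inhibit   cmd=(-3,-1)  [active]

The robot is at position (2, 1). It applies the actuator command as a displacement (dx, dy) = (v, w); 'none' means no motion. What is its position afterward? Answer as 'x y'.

L0 return_home: active, feeds wire = (1, -2)
L1 grasp: idle → wire stays (1, -2)
L2 recharge: active, suppressor → wire = (-1, -3)
L3 seek_light: active, suppressor → wire = (-1, 1)
L4 explore_frontier: active, suppressor → wire = (1, 0)
L5 phototaxis: active, inhibitor → wire = none
actuator = none
position: (2, 1) + none = (2, 1)

2 1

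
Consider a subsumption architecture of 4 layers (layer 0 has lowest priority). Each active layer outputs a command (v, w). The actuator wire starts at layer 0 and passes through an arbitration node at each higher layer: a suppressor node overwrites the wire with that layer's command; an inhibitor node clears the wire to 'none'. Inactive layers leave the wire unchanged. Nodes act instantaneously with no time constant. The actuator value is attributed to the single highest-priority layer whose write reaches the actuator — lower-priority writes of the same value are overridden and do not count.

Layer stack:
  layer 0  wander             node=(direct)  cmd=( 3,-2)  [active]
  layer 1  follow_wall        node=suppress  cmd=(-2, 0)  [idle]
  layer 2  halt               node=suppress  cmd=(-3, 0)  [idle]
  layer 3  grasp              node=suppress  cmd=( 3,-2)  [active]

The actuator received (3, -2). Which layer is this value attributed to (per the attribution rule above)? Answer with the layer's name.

grasp

L0 wander: active, feeds wire = (3, -2)
L1 follow_wall: idle → wire stays (3, -2)
L2 halt: idle → wire stays (3, -2)
L3 grasp: active, suppressor → wire = (3, -2)
actuator = (3, -2)
last writer: layer 3 = grasp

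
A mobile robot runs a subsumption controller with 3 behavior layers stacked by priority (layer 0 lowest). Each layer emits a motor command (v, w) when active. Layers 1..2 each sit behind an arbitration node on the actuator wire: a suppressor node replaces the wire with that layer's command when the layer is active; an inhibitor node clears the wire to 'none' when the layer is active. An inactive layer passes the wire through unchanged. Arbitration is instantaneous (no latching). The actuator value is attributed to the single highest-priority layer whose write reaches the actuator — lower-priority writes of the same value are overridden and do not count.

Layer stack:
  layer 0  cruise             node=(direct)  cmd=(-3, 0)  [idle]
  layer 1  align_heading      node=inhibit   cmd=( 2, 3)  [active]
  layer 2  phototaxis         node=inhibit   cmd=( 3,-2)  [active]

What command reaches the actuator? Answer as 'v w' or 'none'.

none

layer 0 (cruise) idle — none
layer 1 (align_heading) active — inhibits: none
layer 2 (phototaxis) active — inhibits: none
→ actuator none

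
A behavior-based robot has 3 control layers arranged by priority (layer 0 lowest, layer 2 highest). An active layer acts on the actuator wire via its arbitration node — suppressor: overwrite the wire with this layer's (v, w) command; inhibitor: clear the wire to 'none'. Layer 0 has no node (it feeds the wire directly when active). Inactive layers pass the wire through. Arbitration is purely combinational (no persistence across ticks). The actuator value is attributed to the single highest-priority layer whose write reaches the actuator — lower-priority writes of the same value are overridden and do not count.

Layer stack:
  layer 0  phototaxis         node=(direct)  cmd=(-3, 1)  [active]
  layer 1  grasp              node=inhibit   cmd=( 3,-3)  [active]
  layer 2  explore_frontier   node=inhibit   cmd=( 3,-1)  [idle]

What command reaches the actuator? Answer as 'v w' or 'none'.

L0 phototaxis: active, feeds wire = (-3, 1)
L1 grasp: active, inhibitor → wire = none
L2 explore_frontier: idle → wire stays none
actuator = none

none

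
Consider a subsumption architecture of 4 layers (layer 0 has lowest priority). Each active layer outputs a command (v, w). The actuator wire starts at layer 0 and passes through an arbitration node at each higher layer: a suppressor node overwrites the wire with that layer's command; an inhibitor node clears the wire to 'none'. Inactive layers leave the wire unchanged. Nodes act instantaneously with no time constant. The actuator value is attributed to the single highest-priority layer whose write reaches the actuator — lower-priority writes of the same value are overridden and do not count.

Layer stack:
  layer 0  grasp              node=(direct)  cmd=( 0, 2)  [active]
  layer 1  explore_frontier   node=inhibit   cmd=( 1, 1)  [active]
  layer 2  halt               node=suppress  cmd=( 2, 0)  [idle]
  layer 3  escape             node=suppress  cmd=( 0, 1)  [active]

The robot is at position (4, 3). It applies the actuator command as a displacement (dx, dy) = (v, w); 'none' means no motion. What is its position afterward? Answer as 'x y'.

4 4

layer 0 (grasp) active — direct: (0, 2)
layer 1 (explore_frontier) active — inhibits: none
layer 2 (halt) idle — unchanged: none
layer 3 (escape) active — suppresses: (0, 1)
→ actuator (0, 1)
position: (4, 3) + (0, 1) = (4, 4)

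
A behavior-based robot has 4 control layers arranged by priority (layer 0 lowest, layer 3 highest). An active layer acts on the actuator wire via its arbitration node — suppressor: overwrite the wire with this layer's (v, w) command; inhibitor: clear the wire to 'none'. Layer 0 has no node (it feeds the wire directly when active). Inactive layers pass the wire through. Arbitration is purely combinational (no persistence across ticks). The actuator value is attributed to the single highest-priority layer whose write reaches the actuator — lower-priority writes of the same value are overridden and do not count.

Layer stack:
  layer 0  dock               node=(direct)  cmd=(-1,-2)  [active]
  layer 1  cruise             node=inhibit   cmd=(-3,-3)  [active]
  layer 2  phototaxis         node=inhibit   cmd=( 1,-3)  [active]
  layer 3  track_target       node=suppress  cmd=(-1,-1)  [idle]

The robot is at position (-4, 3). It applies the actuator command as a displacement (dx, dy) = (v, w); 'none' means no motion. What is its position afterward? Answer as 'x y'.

-4 3

[0] dock on; wire := (-1, -2)
[1] cruise on (inhibit); wire := none
[2] phototaxis on (inhibit); wire := none
[3] track_target off; pass none
output none
position: (-4, 3) + none = (-4, 3)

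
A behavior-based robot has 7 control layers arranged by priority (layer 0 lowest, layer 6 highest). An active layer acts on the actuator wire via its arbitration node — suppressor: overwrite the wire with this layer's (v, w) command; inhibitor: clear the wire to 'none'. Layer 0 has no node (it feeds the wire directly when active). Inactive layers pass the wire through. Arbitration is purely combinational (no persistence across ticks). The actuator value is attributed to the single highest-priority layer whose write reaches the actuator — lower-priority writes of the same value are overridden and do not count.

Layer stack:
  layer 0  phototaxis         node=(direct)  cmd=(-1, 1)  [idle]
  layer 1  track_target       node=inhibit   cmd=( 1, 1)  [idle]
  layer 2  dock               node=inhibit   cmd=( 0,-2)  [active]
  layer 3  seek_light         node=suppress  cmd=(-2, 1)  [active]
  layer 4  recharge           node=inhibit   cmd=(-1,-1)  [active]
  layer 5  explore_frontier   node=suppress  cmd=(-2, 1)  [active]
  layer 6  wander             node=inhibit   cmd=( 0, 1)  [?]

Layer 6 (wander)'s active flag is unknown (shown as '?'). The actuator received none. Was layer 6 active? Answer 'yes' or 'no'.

If layer 6 is active=yes:
  actuator would be none
If layer 6 is active=no:
  actuator would be (-2, 1)
Observed none, so layer 6 was active.

yes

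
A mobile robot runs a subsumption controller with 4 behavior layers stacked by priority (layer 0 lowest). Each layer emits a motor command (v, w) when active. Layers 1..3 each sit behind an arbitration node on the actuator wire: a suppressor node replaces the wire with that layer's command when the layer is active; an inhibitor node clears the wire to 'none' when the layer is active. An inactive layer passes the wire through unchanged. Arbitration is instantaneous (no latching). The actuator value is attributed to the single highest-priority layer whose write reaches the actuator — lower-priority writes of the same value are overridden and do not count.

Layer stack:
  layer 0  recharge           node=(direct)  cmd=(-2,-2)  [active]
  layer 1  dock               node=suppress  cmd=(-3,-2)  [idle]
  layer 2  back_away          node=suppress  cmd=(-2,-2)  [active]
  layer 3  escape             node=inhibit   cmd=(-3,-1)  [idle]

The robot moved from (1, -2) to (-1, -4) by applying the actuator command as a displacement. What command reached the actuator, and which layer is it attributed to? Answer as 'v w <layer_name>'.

-2 -2 back_away

displacement = (-1, -4) − (1, -2) = (-2, -2)
[0] recharge on; wire := (-2, -2)
[1] dock off; pass (-2, -2)
[2] back_away on (suppress); wire := (-2, -2)
[3] escape off; pass (-2, -2)
output (-2, -2) — from layer 2 (back_away)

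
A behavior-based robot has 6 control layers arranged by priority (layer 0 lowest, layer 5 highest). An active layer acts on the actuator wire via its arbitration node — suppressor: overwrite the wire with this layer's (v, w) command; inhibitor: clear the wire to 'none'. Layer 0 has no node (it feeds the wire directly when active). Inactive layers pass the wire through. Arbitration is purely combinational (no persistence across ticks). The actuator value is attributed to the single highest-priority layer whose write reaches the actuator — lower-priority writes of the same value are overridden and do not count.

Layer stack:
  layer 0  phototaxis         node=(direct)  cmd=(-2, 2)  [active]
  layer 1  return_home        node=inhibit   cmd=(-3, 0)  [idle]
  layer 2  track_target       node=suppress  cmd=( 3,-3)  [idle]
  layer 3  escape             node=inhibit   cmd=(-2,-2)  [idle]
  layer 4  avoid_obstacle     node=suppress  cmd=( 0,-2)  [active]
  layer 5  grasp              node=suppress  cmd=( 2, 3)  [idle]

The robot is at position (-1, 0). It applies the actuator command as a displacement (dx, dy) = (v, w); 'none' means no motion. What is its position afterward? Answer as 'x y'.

-1 -2

layer 0 (phototaxis) active — direct: (-2, 2)
layer 1 (return_home) idle — unchanged: (-2, 2)
layer 2 (track_target) idle — unchanged: (-2, 2)
layer 3 (escape) idle — unchanged: (-2, 2)
layer 4 (avoid_obstacle) active — suppresses: (0, -2)
layer 5 (grasp) idle — unchanged: (0, -2)
→ actuator (0, -2)
position: (-1, 0) + (0, -2) = (-1, -2)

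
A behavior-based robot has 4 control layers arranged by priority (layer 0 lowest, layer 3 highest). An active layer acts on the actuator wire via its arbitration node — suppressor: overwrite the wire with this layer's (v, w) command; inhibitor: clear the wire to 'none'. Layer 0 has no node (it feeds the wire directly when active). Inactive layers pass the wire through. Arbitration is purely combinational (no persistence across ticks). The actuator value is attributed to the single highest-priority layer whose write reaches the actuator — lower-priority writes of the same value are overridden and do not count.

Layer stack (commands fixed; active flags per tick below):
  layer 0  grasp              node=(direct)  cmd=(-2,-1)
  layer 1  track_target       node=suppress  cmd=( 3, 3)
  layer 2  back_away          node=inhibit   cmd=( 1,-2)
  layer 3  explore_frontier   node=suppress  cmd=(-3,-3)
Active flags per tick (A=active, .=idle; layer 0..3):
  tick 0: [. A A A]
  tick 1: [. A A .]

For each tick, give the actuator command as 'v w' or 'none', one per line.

tick 0:
  [0] grasp off; wire := none
  [1] track_target on (suppress); wire := (3, 3)
  [2] back_away on (inhibit); wire := none
  [3] explore_frontier on (suppress); wire := (-3, -3)
  output (-3, -3)
tick 1:
  [0] grasp off; wire := none
  [1] track_target on (suppress); wire := (3, 3)
  [2] back_away on (inhibit); wire := none
  [3] explore_frontier off; pass none
  output none

-3 -3
none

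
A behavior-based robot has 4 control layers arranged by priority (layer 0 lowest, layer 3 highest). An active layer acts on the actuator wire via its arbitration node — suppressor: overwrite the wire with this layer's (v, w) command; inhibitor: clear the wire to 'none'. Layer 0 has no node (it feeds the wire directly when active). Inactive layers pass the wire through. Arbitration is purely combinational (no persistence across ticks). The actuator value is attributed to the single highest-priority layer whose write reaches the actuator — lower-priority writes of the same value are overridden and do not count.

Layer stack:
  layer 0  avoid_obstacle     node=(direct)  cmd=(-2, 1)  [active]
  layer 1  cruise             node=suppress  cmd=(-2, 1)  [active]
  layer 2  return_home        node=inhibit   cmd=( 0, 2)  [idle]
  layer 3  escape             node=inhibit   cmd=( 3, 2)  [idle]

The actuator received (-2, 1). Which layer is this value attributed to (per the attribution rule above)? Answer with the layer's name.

cruise

L0 avoid_obstacle: active, feeds wire = (-2, 1)
L1 cruise: active, suppressor → wire = (-2, 1)
L2 return_home: idle → wire stays (-2, 1)
L3 escape: idle → wire stays (-2, 1)
actuator = (-2, 1)
last writer: layer 1 = cruise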